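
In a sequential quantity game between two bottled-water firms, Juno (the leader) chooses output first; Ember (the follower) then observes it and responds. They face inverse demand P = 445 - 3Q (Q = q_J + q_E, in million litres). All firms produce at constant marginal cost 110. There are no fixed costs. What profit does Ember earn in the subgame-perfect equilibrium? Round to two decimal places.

2338.02

The follower Ember best-responds to any q_J: π_E = (445 - 3Q)q_E - 110q_E.
∂π_E/∂q_E = 335 - 3q_J - 6q_E = 0 gives the reaction function q_E = (335 - 3q_J)/6.
Juno substitutes q_E(q_J) into its own profit: π_J = q_J(445 - 3q_J - (335 - 3q_J)/2) - 110q_J = (555/2 - (3/2)q_J)q_J - 110q_J.
The leader's first-order condition 335/2 - 3q_J = 0 yields q_J = 335/6.
Then q_E = (335 - 3·(335/6))/6 = 335/12.
Price P = 445 - 3·(335/4) = 775/4.
Ember's profit: (775/4 - 110)·(335/12) = 2338.0208.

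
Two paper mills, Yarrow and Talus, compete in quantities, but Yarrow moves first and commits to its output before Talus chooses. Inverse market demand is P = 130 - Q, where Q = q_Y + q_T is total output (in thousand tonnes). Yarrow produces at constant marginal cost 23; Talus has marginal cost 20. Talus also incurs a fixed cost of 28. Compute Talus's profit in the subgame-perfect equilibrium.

813

The follower Talus best-responds to any q_Y: π_T = (130 - Q)q_T - 20q_T.
Follower FOC: 110 - q_Y - 2q_T = 0, so q_T(q_Y) = (110 - q_Y)/2.
Yarrow substitutes q_T(q_Y) into its own profit: π_Y = q_Y(130 - q_Y - (110 - q_Y)/2) - 23q_Y = (75 - (1/2)q_Y)q_Y - 23q_Y.
Maximising: ∂π_Y/∂q_Y = 52 - q_Y = 0, giving q_Y = 52.
Then q_T = (110 - 52)/2 = 29.
Price P = 130 - 81 = 49.
Talus's profit: (49 - 20)·29 - 28 = 813.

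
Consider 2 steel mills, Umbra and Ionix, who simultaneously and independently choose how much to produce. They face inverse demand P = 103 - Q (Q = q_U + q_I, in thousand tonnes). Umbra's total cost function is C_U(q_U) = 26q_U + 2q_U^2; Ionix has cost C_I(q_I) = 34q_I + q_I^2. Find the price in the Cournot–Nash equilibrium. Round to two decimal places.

77.96

Umbra's profit: π_U = (103 - Q)q_U - (26q_U + 2q_U²). Setting ∂π_U/∂q_U = 0: 77 - 6q_U - (q_I) = 0.
Ionix's first-order condition: 69 - 4q_I - (q_U) = 0.
Rearranging gives the reaction functions q_U = (77 - q_I)/6 and q_I = (69 - q_U)/4.
Substituting one into the other gives q_U = 239/23 and q_I = 337/23.
Total output Q = 576/23, so price P = 103 - 576/23 = 1793/23.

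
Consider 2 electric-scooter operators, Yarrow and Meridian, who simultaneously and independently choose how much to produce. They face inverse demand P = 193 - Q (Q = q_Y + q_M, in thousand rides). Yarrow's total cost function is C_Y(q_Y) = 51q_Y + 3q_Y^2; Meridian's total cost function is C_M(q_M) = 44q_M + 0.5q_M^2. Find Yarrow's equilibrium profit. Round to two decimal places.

Yarrow's profit: π_Y = (193 - Q)q_Y - (51q_Y + 3q_Y²). Setting ∂π_Y/∂q_Y = 0: 142 - 8q_Y - (q_M) = 0.
Meridian's first-order condition: 149 - 3q_M - (q_Y) = 0.
So q_Y = (142 - q_M)/8 and q_M = (149 - q_Y)/3.
Solving the pair: q_Y = 277/23, q_M = 1050/23.
Price P = 193 - 1327/23 = 135.3043.
Yarrow's profit: 135.3043·(277/23) - 51·(277/23) - 3(277/23)² = 580.1815.

580.18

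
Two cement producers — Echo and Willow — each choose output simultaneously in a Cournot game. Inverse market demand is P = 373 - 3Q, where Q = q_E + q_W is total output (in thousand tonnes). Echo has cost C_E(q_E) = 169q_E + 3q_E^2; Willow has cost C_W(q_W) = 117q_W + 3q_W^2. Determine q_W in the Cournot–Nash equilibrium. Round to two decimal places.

18.22

Echo's profit: π_E = (373 - 3Q)q_E - (169q_E + 3q_E²). Setting ∂π_E/∂q_E = 0: 204 - 12q_E - 3(q_W) = 0.
Willow's first-order condition: 256 - 12q_W - 3(q_E) = 0.
Rearranging gives the reaction functions q_E = (204 - 3q_W)/12 and q_W = (256 - 3q_E)/12.
Substituting one into the other gives q_E = 112/9 and q_W = 164/9.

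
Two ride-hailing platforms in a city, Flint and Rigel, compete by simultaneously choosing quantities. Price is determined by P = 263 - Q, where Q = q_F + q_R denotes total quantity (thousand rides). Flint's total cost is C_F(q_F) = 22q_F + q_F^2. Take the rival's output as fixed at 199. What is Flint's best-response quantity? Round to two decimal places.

With the rival's output fixed at 199, Flint's profit is π_F = (263 - 199 - q_F)q_F - (22q_F + q_F²) = (64 - q_F)q_F - (22q_F + q_F²).
∂π_F/∂q_F = 42 - 4q_F = 0, so q_F = 21/2.

10.50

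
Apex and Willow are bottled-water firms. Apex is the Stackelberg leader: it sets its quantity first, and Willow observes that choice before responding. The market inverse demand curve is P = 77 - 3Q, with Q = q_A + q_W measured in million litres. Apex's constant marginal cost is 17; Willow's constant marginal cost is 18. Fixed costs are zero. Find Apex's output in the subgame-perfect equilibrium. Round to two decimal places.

10.17

The follower Willow best-responds to any q_A: π_W = (77 - 3Q)q_W - 18q_W.
Setting the follower's marginal profit to zero, 59 - 3q_A - 6q_W = 0, i.e. q_W = (59 - 3q_A)/6.
Apex substitutes q_W(q_A) into its own profit: π_A = q_A(77 - 3q_A - (59 - 3q_A)/2) - 17q_A = (95/2 - (3/2)q_A)q_A - 17q_A.
Maximising: ∂π_A/∂q_A = 61/2 - 3q_A = 0, giving q_A = 61/6.
Then q_W = (59 - 3·(61/6))/6 = 19/4.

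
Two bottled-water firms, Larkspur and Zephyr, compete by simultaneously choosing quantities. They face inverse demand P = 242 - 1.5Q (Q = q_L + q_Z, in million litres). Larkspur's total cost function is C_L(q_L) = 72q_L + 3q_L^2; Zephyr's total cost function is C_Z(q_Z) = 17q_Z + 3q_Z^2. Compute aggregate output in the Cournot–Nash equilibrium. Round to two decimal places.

37.62

Larkspur's profit: π_L = (242 - 1.5Q)q_L - (72q_L + 3q_L²). Setting ∂π_L/∂q_L = 0: 170 - 9q_L - (3/2)(q_Z) = 0.
Zephyr's profit: π_Z = (242 - 1.5Q)q_Z - (17q_Z + 3q_Z²). Setting ∂π_Z/∂q_Z = 0: 225 - 9q_Z - (3/2)(q_L) = 0.
Best responses: q_L = (170 - (3/2)q_Z)/9, q_Z = (225 - (3/2)q_L)/9.
Solving the pair: q_L = 106/7, q_Z = 472/21.
Total output Q = 106/7 + 472/21 = 790/21.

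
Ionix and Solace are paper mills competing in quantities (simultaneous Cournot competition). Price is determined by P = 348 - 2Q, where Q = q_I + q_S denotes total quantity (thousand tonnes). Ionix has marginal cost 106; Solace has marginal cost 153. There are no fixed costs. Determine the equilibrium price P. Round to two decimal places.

Ionix's profit: π_I = (348 - 2Q)q_I - (106q_I). Setting ∂π_I/∂q_I = 0: 242 - 4q_I - 2(q_S) = 0.
Solace's profit: π_S = (348 - 2Q)q_S - (153q_S). Setting ∂π_S/∂q_S = 0: 195 - 4q_S - 2(q_I) = 0.
Rearranging gives the reaction functions q_I = (242 - 2q_S)/4 and q_S = (195 - 2q_I)/4.
Substituting one into the other gives q_I = 289/6 and q_S = 74/3.
Total output Q = 437/6, so price P = 348 - 2·(437/6) = 607/3.

202.33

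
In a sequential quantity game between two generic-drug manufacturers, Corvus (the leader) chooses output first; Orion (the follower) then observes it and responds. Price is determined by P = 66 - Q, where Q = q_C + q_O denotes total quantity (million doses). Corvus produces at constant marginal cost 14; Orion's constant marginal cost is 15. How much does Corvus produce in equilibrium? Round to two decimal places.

The follower Orion best-responds to any q_C: π_O = (66 - Q)q_O - 15q_O.
Follower FOC: 51 - q_C - 2q_O = 0, so q_O(q_C) = (51 - q_C)/2.
The leader anticipates this reaction. Substituting into P = 66 - Q gives P = 81/2 - (1/2)q_C, so π_C = (81/2 - (1/2)q_C)q_C - 14q_C.
Maximising: ∂π_C/∂q_C = 53/2 - q_C = 0, giving q_C = 53/2.
Then q_O = (51 - 53/2)/2 = 49/4.

26.50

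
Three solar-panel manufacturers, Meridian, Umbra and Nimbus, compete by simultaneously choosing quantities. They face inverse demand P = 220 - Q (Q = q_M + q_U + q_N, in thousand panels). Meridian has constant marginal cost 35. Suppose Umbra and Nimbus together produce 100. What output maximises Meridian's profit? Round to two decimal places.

With rivals' combined output fixed at 100, Meridian's profit is π_M = (220 - 100 - q_M)q_M - (35q_M) = (120 - q_M)q_M - (35q_M).
∂π_M/∂q_M = 85 - 2q_M = 0, so q_M = 85/2.

42.50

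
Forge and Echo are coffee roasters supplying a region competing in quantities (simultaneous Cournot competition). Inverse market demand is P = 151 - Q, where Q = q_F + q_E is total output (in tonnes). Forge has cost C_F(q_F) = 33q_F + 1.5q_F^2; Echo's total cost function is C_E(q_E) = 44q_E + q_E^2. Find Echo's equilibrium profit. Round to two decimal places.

Forge's profit: π_F = (151 - Q)q_F - (33q_F + (3/2)q_F²). Setting ∂π_F/∂q_F = 0: 118 - 5q_F - (q_E) = 0.
Echo's first-order condition: 107 - 4q_E - (q_F) = 0.
Best responses: q_F = (118 - q_E)/5, q_E = (107 - q_F)/4.
Substituting one into the other gives q_F = 365/19 and q_E = 417/19.
Price P = 151 - 782/19 = 109.8421.
Echo's profit: 109.8421·(417/19) - 44·(417/19) - (417/19)² = 963.3740.

963.37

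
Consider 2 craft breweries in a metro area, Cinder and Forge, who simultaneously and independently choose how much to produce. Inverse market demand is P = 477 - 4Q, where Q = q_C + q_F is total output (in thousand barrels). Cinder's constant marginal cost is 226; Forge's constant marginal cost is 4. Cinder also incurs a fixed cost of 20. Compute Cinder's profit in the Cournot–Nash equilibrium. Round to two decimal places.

Cinder's profit: π_C = (477 - 4Q)q_C - (226q_C). Setting ∂π_C/∂q_C = 0: 251 - 8q_C - 4(q_F) = 0.
Forge's first-order condition: 473 - 8q_F - 4(q_C) = 0.
Best responses: q_C = (251 - 4q_F)/8, q_F = (473 - 4q_C)/8.
Solving the pair: q_C = 29/12, q_F = 695/12.
Price P = 477 - 4·(181/3) = 707/3.
Cinder's profit: (707/3 - 226)·(29/12) - 20 = 121/36.

3.36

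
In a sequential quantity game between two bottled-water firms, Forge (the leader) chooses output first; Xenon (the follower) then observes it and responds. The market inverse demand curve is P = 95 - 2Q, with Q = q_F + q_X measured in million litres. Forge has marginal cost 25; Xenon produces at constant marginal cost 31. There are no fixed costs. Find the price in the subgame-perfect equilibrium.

The follower Xenon best-responds to any q_F: π_X = (95 - 2Q)q_X - 31q_X.
∂π_X/∂q_X = 64 - 2q_F - 4q_X = 0 gives the reaction function q_X = (64 - 2q_F)/4.
The leader anticipates this reaction. Substituting into P = 95 - 2Q gives P = 63 - q_F, so π_F = (63 - q_F)q_F - 25q_F.
Leader FOC: 38 - 2q_F = 0, so q_F = 19.
Then q_X = (64 - 2·19)/4 = 13/2.
Total output Q = 51/2, so price P = 95 - 2·(51/2) = 44.

44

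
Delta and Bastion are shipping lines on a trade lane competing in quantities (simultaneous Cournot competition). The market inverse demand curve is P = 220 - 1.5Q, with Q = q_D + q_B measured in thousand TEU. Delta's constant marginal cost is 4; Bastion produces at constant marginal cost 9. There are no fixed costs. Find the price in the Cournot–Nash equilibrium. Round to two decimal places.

Delta's profit: π_D = (220 - 1.5Q)q_D - (4q_D). Setting ∂π_D/∂q_D = 0: 216 - 3q_D - (3/2)(q_B) = 0.
Bastion's profit: π_B = (220 - 1.5Q)q_B - (9q_B). Setting ∂π_B/∂q_B = 0: 211 - 3q_B - (3/2)(q_D) = 0.
Best responses: q_D = (216 - (3/2)q_B)/3, q_B = (211 - (3/2)q_D)/3.
Solving the pair: q_D = 442/9, q_B = 412/9.
Total output Q = 854/9, so price P = 220 - (3/2)·(854/9) = 233/3.

77.67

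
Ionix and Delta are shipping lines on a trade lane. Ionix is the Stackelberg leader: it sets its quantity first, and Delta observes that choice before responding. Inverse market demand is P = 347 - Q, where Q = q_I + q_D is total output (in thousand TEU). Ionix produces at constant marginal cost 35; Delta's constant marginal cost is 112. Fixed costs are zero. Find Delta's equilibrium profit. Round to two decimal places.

410.06

The follower Delta best-responds to any q_I: π_D = (347 - Q)q_D - 112q_D.
∂π_D/∂q_D = 235 - q_I - 2q_D = 0 gives the reaction function q_D = (235 - q_I)/2.
Ionix substitutes q_D(q_I) into its own profit: π_I = q_I(347 - q_I - (235 - q_I)/2) - 35q_I = (459/2 - (1/2)q_I)q_I - 35q_I.
Maximising: ∂π_I/∂q_I = 389/2 - q_I = 0, giving q_I = 389/2.
Then q_D = (235 - 389/2)/2 = 81/4.
Price P = 347 - 859/4 = 529/4.
Delta's profit: (529/4 - 112)·(81/4) = 410.0625.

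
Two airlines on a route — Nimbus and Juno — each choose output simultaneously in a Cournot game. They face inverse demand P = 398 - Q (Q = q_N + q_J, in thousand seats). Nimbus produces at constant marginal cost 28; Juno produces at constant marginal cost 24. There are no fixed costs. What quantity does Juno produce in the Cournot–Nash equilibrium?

Nimbus's profit: π_N = (398 - Q)q_N - (28q_N). Setting ∂π_N/∂q_N = 0: 370 - 2q_N - (q_J) = 0.
Juno's profit: π_J = (398 - Q)q_J - (24q_J). Setting ∂π_J/∂q_J = 0: 374 - 2q_J - (q_N) = 0.
So q_N = (370 - q_J)/2 and q_J = (374 - q_N)/2.
Solving the pair: q_N = 122, q_J = 126.

126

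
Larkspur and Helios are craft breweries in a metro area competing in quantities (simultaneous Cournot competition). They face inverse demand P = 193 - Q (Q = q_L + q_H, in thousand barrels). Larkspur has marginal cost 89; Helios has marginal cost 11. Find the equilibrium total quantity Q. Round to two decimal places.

Larkspur's profit: π_L = (193 - Q)q_L - (89q_L). Setting ∂π_L/∂q_L = 0: 104 - 2q_L - (q_H) = 0.
Helios's first-order condition: 182 - 2q_H - (q_L) = 0.
Best responses: q_L = (104 - q_H)/2, q_H = (182 - q_L)/2.
Substituting one into the other gives q_L = 26/3 and q_H = 260/3.
Total output Q = 26/3 + 260/3 = 286/3.

95.33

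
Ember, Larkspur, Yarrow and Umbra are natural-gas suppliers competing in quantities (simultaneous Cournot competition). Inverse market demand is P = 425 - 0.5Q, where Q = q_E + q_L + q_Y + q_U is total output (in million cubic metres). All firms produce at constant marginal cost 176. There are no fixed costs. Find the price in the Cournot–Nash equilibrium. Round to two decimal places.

225.80

A representative firm's profit is π_i = q_i(425 - 0.5Q) - 176q_i.
First-order condition (treating rivals' output as given): 249 - q_i - (1/2)·Σ_{j≠i} q_j = 0.
By symmetry each firm produces the same amount; substituting Σ_{j≠i} q_j = 3q_i yields q_i = 249/(5/2) = 498/5.
Total output Q = 1992/5, so price P = 425 - (1/2)·(1992/5) = 1129/5.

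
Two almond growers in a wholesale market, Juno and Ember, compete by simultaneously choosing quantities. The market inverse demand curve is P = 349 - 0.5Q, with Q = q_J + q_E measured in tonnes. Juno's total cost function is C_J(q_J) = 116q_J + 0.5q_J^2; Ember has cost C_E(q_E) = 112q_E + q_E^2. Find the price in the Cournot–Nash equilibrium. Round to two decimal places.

267.43

Juno's profit: π_J = (349 - 0.5Q)q_J - (116q_J + (1/2)q_J²). Setting ∂π_J/∂q_J = 0: 233 - 2q_J - (1/2)(q_E) = 0.
Ember's profit: π_E = (349 - 0.5Q)q_E - (112q_E + q_E²). Setting ∂π_E/∂q_E = 0: 237 - 3q_E - (1/2)(q_J) = 0.
Rearranging gives the reaction functions q_J = (233 - (1/2)q_E)/2 and q_E = (237 - (1/2)q_J)/3.
Solving the pair: q_J = 100.9565, q_E = 1430/23.
Total output Q = 163.1304, so price P = 349 - (1/2)·163.1304 = 267.4348.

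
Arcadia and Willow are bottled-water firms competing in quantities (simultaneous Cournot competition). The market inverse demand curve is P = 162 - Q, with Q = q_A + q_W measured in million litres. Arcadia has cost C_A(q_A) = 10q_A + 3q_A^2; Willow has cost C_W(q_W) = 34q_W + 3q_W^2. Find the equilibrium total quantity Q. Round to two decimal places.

Arcadia's profit: π_A = (162 - Q)q_A - (10q_A + 3q_A²). Setting ∂π_A/∂q_A = 0: 152 - 8q_A - (q_W) = 0.
Willow's profit: π_W = (162 - Q)q_W - (34q_W + 3q_W²). Setting ∂π_W/∂q_W = 0: 128 - 8q_W - (q_A) = 0.
Best responses: q_A = (152 - q_W)/8, q_W = (128 - q_A)/8.
Substituting one into the other gives q_A = 1088/63 and q_W = 872/63.
Total output Q = 1088/63 + 872/63 = 280/9.

31.11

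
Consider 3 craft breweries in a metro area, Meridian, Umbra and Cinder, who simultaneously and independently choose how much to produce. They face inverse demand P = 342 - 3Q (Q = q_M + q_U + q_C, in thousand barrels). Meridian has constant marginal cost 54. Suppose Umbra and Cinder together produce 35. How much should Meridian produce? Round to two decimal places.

With rivals' combined output fixed at 35, Meridian's profit is π_M = (342 - 3·35 - 3q_M)q_M - (54q_M) = (237 - 3q_M)q_M - (54q_M).
∂π_M/∂q_M = 183 - 6q_M = 0, so q_M = 61/2.

30.50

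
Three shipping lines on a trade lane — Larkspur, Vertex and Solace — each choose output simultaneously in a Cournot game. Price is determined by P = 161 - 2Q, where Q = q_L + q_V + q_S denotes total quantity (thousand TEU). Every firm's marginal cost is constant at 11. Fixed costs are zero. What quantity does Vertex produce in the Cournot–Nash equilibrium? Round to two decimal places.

18.75

Each firm earns π_i = (161 - 2Q)q_i - 11q_i.
Setting ∂π_i/∂q_i = 0 with rivals' quantities fixed: 150 - 4q_i - 2·Σ_{j≠i} q_j = 0.
With identical firms every q_j equals q_i, so Σ_{j≠i} q_j = 2q_i and 150 = 8q_i, giving q_i = 75/4.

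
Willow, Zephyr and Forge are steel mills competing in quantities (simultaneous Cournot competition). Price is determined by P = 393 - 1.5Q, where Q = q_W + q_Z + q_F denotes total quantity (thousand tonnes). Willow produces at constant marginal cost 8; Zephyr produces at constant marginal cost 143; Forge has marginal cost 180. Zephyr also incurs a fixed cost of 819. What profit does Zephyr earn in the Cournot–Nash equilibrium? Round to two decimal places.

Willow's profit: π_W = (393 - 1.5Q)q_W - (8q_W). Setting ∂π_W/∂q_W = 0: 385 - 3q_W - (3/2)(q_Z + q_F) = 0.
Zephyr's first-order condition: 250 - 3q_Z - (3/2)(q_W + q_F) = 0.
Forge's profit: π_F = (393 - 1.5Q)q_F - (180q_F). Setting ∂π_F/∂q_F = 0: 213 - 3q_F - (3/2)(q_W + q_Z) = 0.
Adding the 3 conditions: 848 − 3Q − 3Q = 0, i.e. Q = 424/3.
Back-substituting: q_W = (385 − 212)/(3/2) = 346/3, q_Z = (250 − 212)/(3/2) = 76/3, q_F = (213 − 212)/(3/2) = 2/3.
Price P = 393 - (3/2)·(424/3) = 181.
Zephyr's profit: (181 - 143)·(76/3) - 819 = 431/3.

143.67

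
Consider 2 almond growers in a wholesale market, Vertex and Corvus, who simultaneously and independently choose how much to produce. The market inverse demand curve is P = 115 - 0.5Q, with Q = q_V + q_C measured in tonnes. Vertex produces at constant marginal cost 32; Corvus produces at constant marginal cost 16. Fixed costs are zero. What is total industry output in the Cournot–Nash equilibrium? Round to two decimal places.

Vertex's profit: π_V = (115 - 0.5Q)q_V - (32q_V). Setting ∂π_V/∂q_V = 0: 83 - q_V - (1/2)(q_C) = 0.
Corvus's profit: π_C = (115 - 0.5Q)q_C - (16q_C). Setting ∂π_C/∂q_C = 0: 99 - q_C - (1/2)(q_V) = 0.
Rearranging gives the reaction functions q_V = (83 - (1/2)q_C) and q_C = (99 - (1/2)q_V).
Substituting one into the other gives q_V = 134/3 and q_C = 230/3.
Total output Q = 134/3 + 230/3 = 364/3.

121.33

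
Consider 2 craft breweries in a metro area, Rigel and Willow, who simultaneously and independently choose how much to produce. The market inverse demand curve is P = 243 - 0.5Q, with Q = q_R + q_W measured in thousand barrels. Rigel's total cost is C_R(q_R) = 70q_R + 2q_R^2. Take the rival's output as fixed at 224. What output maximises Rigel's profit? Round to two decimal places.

12.20

With the rival's output fixed at 224, Rigel's profit is π_R = (243 - (1/2)·224 - (1/2)q_R)q_R - (70q_R + 2q_R²) = (131 - (1/2)q_R)q_R - (70q_R + 2q_R²).
∂π_R/∂q_R = 61 - 5q_R = 0, so q_R = 61/5.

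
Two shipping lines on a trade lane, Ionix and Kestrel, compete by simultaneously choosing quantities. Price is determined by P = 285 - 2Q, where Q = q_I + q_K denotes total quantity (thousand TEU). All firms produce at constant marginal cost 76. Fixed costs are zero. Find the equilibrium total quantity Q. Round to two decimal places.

Each firm earns π_i = (285 - 2Q)q_i - 76q_i.
Setting ∂π_i/∂q_i = 0 with rivals' quantities fixed: 209 - 4q_i - 2q_j = 0.
By symmetry each firm produces the same amount; substituting q_j = q_i yields q_i = 209/6.
Total output Q = 209/6 + 209/6 = 209/3.

69.67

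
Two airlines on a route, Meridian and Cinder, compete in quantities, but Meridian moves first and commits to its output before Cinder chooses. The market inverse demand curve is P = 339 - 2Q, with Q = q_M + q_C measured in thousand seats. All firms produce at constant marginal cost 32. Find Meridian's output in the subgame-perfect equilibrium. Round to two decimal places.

Solve by backward induction. Given q_M, the follower Cinder maximises π_C = (339 - 2q_M - 2q_C)q_C - 32q_C.
∂π_C/∂q_C = 307 - 2q_M - 4q_C = 0 gives the reaction function q_C = (307 - 2q_M)/4.
Meridian substitutes q_C(q_M) into its own profit: π_M = q_M(339 - 2q_M - (307 - 2q_M)/2) - 32q_M = (371/2 - q_M)q_M - 32q_M.
Maximising: ∂π_M/∂q_M = 307/2 - 2q_M = 0, giving q_M = 307/4.
Then q_C = (307 - 2·(307/4))/4 = 307/8.

76.75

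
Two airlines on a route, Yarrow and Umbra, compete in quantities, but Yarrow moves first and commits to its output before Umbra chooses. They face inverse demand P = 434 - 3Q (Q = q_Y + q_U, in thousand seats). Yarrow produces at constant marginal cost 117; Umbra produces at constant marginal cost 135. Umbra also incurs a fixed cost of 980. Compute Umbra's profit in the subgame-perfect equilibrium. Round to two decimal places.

The follower Umbra best-responds to any q_Y: π_U = (434 - 3Q)q_U - 135q_U.
Follower FOC: 299 - 3q_Y - 6q_U = 0, so q_U(q_Y) = (299 - 3q_Y)/6.
Yarrow substitutes q_U(q_Y) into its own profit: π_Y = q_Y(434 - 3q_Y - (299 - 3q_Y)/2) - 117q_Y = (569/2 - (3/2)q_Y)q_Y - 117q_Y.
Maximising: ∂π_Y/∂q_Y = 335/2 - 3q_Y = 0, giving q_Y = 335/6.
Then q_U = (299 - 3·(335/6))/6 = 263/12.
Price P = 434 - 3·(311/4) = 803/4.
Umbra's profit: (803/4 - 135)·(263/12) - 980 = 461.0208.

461.02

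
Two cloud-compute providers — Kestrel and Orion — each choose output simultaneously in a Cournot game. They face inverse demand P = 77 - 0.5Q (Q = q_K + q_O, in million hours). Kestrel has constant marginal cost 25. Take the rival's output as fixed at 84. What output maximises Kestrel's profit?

With the rival's output fixed at 84, Kestrel's profit is π_K = (77 - (1/2)·84 - (1/2)q_K)q_K - (25q_K) = (35 - (1/2)q_K)q_K - (25q_K).
∂π_K/∂q_K = 10 - q_K = 0, so q_K = 10.

10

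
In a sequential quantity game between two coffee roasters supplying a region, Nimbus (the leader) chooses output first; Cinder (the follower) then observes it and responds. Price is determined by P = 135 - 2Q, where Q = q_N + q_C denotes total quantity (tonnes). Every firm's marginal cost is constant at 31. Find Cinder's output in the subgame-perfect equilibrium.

Solve by backward induction. Given q_N, the follower Cinder maximises π_C = (135 - 2q_N - 2q_C)q_C - 31q_C.
∂π_C/∂q_C = 104 - 2q_N - 4q_C = 0 gives the reaction function q_C = (104 - 2q_N)/4.
Nimbus substitutes q_C(q_N) into its own profit: π_N = q_N(135 - 2q_N - (104 - 2q_N)/2) - 31q_N = (83 - q_N)q_N - 31q_N.
The leader's first-order condition 52 - 2q_N = 0 yields q_N = 26.
Then q_C = (104 - 2·26)/4 = 13.

13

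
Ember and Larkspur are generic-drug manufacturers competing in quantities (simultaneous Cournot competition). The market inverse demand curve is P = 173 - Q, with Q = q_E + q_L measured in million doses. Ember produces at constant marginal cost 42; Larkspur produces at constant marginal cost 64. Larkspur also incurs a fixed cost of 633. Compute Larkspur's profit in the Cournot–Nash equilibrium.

208

Ember's profit: π_E = (173 - Q)q_E - (42q_E). Setting ∂π_E/∂q_E = 0: 131 - 2q_E - (q_L) = 0.
Larkspur's first-order condition: 109 - 2q_L - (q_E) = 0.
So q_E = (131 - q_L)/2 and q_L = (109 - q_E)/2.
Solving the pair: q_E = 51, q_L = 29.
Price P = 173 - 80 = 93.
Larkspur's profit: (93 - 64)·29 - 633 = 208.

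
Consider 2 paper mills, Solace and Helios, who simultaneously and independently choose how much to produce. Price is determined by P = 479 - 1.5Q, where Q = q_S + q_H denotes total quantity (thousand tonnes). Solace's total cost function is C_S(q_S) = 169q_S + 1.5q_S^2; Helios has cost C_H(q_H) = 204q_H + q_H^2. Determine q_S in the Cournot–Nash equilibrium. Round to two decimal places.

Solace's profit: π_S = (479 - 1.5Q)q_S - (169q_S + (3/2)q_S²). Setting ∂π_S/∂q_S = 0: 310 - 6q_S - (3/2)(q_H) = 0.
Helios's profit: π_H = (479 - 1.5Q)q_H - (204q_H + q_H²). Setting ∂π_H/∂q_H = 0: 275 - 5q_H - (3/2)(q_S) = 0.
So q_S = (310 - (3/2)q_H)/6 and q_H = (275 - (3/2)q_S)/5.
Solving the pair: q_S = 40.9910, q_H = 1580/37.

40.99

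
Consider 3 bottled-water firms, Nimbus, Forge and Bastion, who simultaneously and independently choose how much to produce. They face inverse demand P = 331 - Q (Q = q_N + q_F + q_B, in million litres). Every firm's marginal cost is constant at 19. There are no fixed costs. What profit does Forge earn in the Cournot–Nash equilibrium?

A representative firm's profit is π_i = q_i(331 - Q) - 19q_i.
Setting ∂π_i/∂q_i = 0 with rivals' quantities fixed: 312 - 2q_i - Σ_{j≠i} q_j = 0.
With identical firms every q_j equals q_i, so Σ_{j≠i} q_j = 2q_i and 312 = 4q_i, giving q_i = 78.
Price P = 331 - 234 = 97.
Forge's profit: (97 - 19)·78 = 6084.

6084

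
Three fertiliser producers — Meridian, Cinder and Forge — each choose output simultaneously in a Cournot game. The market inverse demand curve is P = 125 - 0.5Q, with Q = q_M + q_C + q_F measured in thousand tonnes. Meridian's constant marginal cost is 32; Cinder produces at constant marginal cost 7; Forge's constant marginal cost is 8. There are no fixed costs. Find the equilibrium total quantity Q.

164

Meridian's profit: π_M = (125 - 0.5Q)q_M - (32q_M). Setting ∂π_M/∂q_M = 0: 93 - q_M - (1/2)(q_C + q_F) = 0.
Cinder's profit: π_C = (125 - 0.5Q)q_C - (7q_C). Setting ∂π_C/∂q_C = 0: 118 - q_C - (1/2)(q_M + q_F) = 0.
Forge's profit: π_F = (125 - 0.5Q)q_F - (8q_F). Setting ∂π_F/∂q_F = 0: 117 - q_F - (1/2)(q_M + q_C) = 0.
Adding the 3 conditions: 328 − Q − Q = 0, i.e. Q = 164.
Back-substituting: q_M = (93 − 82)/(1/2) = 22, q_C = (118 − 82)/(1/2) = 72, q_F = (117 − 82)/(1/2) = 70.
Total output Q = 22 + 72 + 70 = 164.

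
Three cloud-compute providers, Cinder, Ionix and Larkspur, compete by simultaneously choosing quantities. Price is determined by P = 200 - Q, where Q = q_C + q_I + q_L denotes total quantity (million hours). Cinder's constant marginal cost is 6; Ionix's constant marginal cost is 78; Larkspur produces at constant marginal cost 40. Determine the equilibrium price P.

Cinder's profit: π_C = (200 - Q)q_C - (6q_C). Setting ∂π_C/∂q_C = 0: 194 - 2q_C - (q_I + q_L) = 0.
Ionix's profit: π_I = (200 - Q)q_I - (78q_I). Setting ∂π_I/∂q_I = 0: 122 - 2q_I - (q_C + q_L) = 0.
Larkspur's profit: π_L = (200 - Q)q_L - (40q_L). Setting ∂π_L/∂q_L = 0: 160 - 2q_L - (q_C + q_I) = 0.
Adding the 3 conditions: 476 − 2Q − 2Q = 0, i.e. Q = 119.
Back-substituting: q_C = (194 − 119) = 75, q_I = (122 − 119) = 3, q_L = (160 − 119) = 41.
Total output Q = 119, so price P = 200 - 119 = 81.

81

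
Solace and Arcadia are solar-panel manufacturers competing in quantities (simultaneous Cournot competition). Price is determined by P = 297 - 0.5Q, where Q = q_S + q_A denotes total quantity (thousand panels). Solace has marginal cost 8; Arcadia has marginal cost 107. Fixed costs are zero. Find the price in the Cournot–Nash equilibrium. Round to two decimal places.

137.33

Solace's profit: π_S = (297 - 0.5Q)q_S - (8q_S). Setting ∂π_S/∂q_S = 0: 289 - q_S - (1/2)(q_A) = 0.
Arcadia's first-order condition: 190 - q_A - (1/2)(q_S) = 0.
Best responses: q_S = (289 - (1/2)q_A), q_A = (190 - (1/2)q_S).
Solving the pair: q_S = 776/3, q_A = 182/3.
Total output Q = 958/3, so price P = 297 - (1/2)·(958/3) = 412/3.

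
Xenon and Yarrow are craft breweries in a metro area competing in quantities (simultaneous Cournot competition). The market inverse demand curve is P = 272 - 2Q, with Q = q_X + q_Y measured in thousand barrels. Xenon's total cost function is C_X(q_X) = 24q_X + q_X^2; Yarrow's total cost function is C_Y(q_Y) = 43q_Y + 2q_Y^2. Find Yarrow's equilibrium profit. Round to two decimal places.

Xenon's profit: π_X = (272 - 2Q)q_X - (24q_X + q_X²). Setting ∂π_X/∂q_X = 0: 248 - 6q_X - 2(q_Y) = 0.
Yarrow's first-order condition: 229 - 8q_Y - 2(q_X) = 0.
Rearranging gives the reaction functions q_X = (248 - 2q_Y)/6 and q_Y = (229 - 2q_X)/8.
Substituting one into the other gives q_X = 763/22 and q_Y = 439/22.
Price P = 272 - 2·(601/11) = 1790/11.
Yarrow's profit: (1790/11)·(439/22) - 43·(439/22) - 2(439/22)² = 1592.7355.

1592.74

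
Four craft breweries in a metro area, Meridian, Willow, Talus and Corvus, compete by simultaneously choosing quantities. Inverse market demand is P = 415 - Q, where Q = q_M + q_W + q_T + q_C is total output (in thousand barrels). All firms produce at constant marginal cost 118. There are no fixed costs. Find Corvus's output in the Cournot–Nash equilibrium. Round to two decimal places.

59.40

Each firm earns π_i = (415 - Q)q_i - 118q_i.
First-order condition (treating rivals' output as given): 297 - 2q_i - Σ_{j≠i} q_j = 0.
With identical firms every q_j equals q_i, so Σ_{j≠i} q_j = 3q_i and 297 = 5q_i, giving q_i = 297/5.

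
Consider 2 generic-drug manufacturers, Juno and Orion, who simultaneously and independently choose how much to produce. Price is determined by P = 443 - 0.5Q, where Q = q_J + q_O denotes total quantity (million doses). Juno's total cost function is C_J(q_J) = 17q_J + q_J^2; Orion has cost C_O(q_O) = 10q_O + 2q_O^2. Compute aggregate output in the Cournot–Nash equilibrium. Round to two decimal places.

Juno's profit: π_J = (443 - 0.5Q)q_J - (17q_J + q_J²). Setting ∂π_J/∂q_J = 0: 426 - 3q_J - (1/2)(q_O) = 0.
Orion's profit: π_O = (443 - 0.5Q)q_O - (10q_O + 2q_O²). Setting ∂π_O/∂q_O = 0: 433 - 5q_O - (1/2)(q_J) = 0.
Best responses: q_J = (426 - (1/2)q_O)/3, q_O = (433 - (1/2)q_J)/5.
Substituting one into the other gives q_J = 129.7288 and q_O = 73.6271.
Total output Q = 129.7288 + 73.6271 = 203.3559.

203.36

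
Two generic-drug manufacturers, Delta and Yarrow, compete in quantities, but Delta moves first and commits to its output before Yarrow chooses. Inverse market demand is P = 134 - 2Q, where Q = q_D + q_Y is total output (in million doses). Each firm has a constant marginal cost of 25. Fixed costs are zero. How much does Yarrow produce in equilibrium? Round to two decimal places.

The follower Yarrow best-responds to any q_D: π_Y = (134 - 2Q)q_Y - 25q_Y.
Setting the follower's marginal profit to zero, 109 - 2q_D - 4q_Y = 0, i.e. q_Y = (109 - 2q_D)/4.
Delta substitutes q_Y(q_D) into its own profit: π_D = q_D(134 - 2q_D - (109 - 2q_D)/2) - 25q_D = (159/2 - q_D)q_D - 25q_D.
Leader FOC: 109/2 - 2q_D = 0, so q_D = 109/4.
Then q_Y = (109 - 2·(109/4))/4 = 109/8.

13.63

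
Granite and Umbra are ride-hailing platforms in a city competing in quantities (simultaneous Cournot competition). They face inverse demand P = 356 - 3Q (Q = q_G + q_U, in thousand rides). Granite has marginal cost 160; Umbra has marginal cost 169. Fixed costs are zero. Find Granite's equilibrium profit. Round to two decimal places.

Granite's profit: π_G = (356 - 3Q)q_G - (160q_G). Setting ∂π_G/∂q_G = 0: 196 - 6q_G - 3(q_U) = 0.
Umbra's first-order condition: 187 - 6q_U - 3(q_G) = 0.
So q_G = (196 - 3q_U)/6 and q_U = (187 - 3q_G)/6.
Substituting one into the other gives q_G = 205/9 and q_U = 178/9.
Price P = 356 - 3·(383/9) = 685/3.
Granite's profit: (685/3 - 160)·(205/9) = 1556.4815.

1556.48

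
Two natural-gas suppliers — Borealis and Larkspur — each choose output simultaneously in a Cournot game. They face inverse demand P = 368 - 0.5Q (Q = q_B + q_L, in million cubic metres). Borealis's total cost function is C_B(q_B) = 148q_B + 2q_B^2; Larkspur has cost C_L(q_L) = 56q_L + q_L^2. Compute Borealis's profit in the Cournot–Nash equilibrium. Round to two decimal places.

2918.89

Borealis's profit: π_B = (368 - 0.5Q)q_B - (148q_B + 2q_B²). Setting ∂π_B/∂q_B = 0: 220 - 5q_B - (1/2)(q_L) = 0.
Larkspur's profit: π_L = (368 - 0.5Q)q_L - (56q_L + q_L²). Setting ∂π_L/∂q_L = 0: 312 - 3q_L - (1/2)(q_B) = 0.
Rearranging gives the reaction functions q_B = (220 - (1/2)q_L)/5 and q_L = (312 - (1/2)q_B)/3.
Solving the pair: q_B = 34.1695, q_L = 98.3051.
Price P = 368 - (1/2)·132.4746 = 301.7627.
Borealis's profit: 301.7627·34.1695 - 148·34.1695 - 2·34.1695² = 2918.8854.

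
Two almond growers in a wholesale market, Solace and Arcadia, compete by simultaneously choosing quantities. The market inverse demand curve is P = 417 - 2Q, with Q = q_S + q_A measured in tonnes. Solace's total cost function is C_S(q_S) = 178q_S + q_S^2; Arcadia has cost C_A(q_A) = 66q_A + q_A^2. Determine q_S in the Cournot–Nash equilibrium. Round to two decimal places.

Solace's profit: π_S = (417 - 2Q)q_S - (178q_S + q_S²). Setting ∂π_S/∂q_S = 0: 239 - 6q_S - 2(q_A) = 0.
Arcadia's profit: π_A = (417 - 2Q)q_A - (66q_A + q_A²). Setting ∂π_A/∂q_A = 0: 351 - 6q_A - 2(q_S) = 0.
Best responses: q_S = (239 - 2q_A)/6, q_A = (351 - 2q_S)/6.
Substituting one into the other gives q_S = 183/8 and q_A = 407/8.

22.88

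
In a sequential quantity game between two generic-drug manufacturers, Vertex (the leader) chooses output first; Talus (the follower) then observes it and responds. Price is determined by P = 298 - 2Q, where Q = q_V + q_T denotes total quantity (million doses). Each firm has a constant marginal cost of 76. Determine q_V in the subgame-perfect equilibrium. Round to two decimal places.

Solve by backward induction. Given q_V, the follower Talus maximises π_T = (298 - 2q_V - 2q_T)q_T - 76q_T.
Follower FOC: 222 - 2q_V - 4q_T = 0, so q_T(q_V) = (222 - 2q_V)/4.
Vertex substitutes q_T(q_V) into its own profit: π_V = q_V(298 - 2q_V - (222 - 2q_V)/2) - 76q_V = (187 - q_V)q_V - 76q_V.
The leader's first-order condition 111 - 2q_V = 0 yields q_V = 111/2.
Then q_T = (222 - 2·(111/2))/4 = 111/4.

55.50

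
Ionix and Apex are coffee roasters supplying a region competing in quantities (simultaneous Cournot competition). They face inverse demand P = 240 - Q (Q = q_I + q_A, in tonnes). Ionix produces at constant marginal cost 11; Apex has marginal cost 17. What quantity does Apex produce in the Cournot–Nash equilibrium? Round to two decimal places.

Ionix's profit: π_I = (240 - Q)q_I - (11q_I). Setting ∂π_I/∂q_I = 0: 229 - 2q_I - (q_A) = 0.
Apex's profit: π_A = (240 - Q)q_A - (17q_A). Setting ∂π_A/∂q_A = 0: 223 - 2q_A - (q_I) = 0.
Rearranging gives the reaction functions q_I = (229 - q_A)/2 and q_A = (223 - q_I)/2.
Solving the pair: q_I = 235/3, q_A = 217/3.

72.33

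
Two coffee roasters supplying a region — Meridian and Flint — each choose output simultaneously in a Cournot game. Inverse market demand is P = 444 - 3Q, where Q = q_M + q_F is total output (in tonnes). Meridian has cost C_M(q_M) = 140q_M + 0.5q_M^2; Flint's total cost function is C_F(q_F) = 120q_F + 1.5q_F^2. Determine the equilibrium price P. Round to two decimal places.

Meridian's profit: π_M = (444 - 3Q)q_M - (140q_M + (1/2)q_M²). Setting ∂π_M/∂q_M = 0: 304 - 7q_M - 3(q_F) = 0.
Flint's first-order condition: 324 - 9q_F - 3(q_M) = 0.
So q_M = (304 - 3q_F)/7 and q_F = (324 - 3q_M)/9.
Solving the pair: q_M = 98/3, q_F = 226/9.
Total output Q = 520/9, so price P = 444 - 3·(520/9) = 812/3.

270.67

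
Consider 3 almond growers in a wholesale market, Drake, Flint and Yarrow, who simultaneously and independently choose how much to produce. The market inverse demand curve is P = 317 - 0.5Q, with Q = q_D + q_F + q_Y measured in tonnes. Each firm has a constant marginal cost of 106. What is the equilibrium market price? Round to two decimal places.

158.75

A representative firm's profit is π_i = q_i(317 - 0.5Q) - 106q_i.
First-order condition (treating rivals' output as given): 211 - q_i - (1/2)·Σ_{j≠i} q_j = 0.
With identical firms every q_j equals q_i, so Σ_{j≠i} q_j = 2q_i and 211 = 2q_i, giving q_i = 211/2.
Total output Q = 633/2, so price P = 317 - (1/2)·(633/2) = 635/4.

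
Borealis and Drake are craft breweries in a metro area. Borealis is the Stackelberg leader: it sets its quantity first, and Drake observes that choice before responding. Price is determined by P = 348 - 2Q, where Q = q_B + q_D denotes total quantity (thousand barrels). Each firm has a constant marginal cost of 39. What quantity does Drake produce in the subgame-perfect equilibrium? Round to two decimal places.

38.63

Solve by backward induction. Given q_B, the follower Drake maximises π_D = (348 - 2q_B - 2q_D)q_D - 39q_D.
Follower FOC: 309 - 2q_B - 4q_D = 0, so q_D(q_B) = (309 - 2q_B)/4.
Borealis substitutes q_D(q_B) into its own profit: π_B = q_B(348 - 2q_B - (309 - 2q_B)/2) - 39q_B = (387/2 - q_B)q_B - 39q_B.
The leader's first-order condition 309/2 - 2q_B = 0 yields q_B = 309/4.
Then q_D = (309 - 2·(309/4))/4 = 309/8.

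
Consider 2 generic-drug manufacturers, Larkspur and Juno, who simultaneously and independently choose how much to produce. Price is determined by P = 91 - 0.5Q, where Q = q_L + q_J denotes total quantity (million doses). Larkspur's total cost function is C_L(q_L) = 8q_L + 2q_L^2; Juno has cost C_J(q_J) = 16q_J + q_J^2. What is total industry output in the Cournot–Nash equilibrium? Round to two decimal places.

36.95

Larkspur's profit: π_L = (91 - 0.5Q)q_L - (8q_L + 2q_L²). Setting ∂π_L/∂q_L = 0: 83 - 5q_L - (1/2)(q_J) = 0.
Juno's profit: π_J = (91 - 0.5Q)q_J - (16q_J + q_J²). Setting ∂π_J/∂q_J = 0: 75 - 3q_J - (1/2)(q_L) = 0.
So q_L = (83 - (1/2)q_J)/5 and q_J = (75 - (1/2)q_L)/3.
Substituting one into the other gives q_L = 846/59 and q_J = 1334/59.
Total output Q = 846/59 + 1334/59 = 36.9492.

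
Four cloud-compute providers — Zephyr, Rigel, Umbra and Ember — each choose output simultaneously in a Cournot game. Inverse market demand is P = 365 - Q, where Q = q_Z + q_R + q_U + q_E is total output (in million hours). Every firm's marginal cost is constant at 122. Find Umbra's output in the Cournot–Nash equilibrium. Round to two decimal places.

48.60

A representative firm's profit is π_i = q_i(365 - Q) - 122q_i.
Setting ∂π_i/∂q_i = 0 with rivals' quantities fixed: 243 - 2q_i - Σ_{j≠i} q_j = 0.
With identical firms every q_j equals q_i, so Σ_{j≠i} q_j = 3q_i and 243 = 5q_i, giving q_i = 243/5.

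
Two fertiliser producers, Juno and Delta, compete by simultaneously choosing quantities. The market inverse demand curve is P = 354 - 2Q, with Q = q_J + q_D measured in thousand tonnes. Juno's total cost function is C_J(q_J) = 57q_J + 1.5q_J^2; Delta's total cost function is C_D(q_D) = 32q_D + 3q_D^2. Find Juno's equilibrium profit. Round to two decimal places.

Juno's profit: π_J = (354 - 2Q)q_J - (57q_J + (3/2)q_J²). Setting ∂π_J/∂q_J = 0: 297 - 7q_J - 2(q_D) = 0.
Delta's profit: π_D = (354 - 2Q)q_D - (32q_D + 3q_D²). Setting ∂π_D/∂q_D = 0: 322 - 10q_D - 2(q_J) = 0.
Best responses: q_J = (297 - 2q_D)/7, q_D = (322 - 2q_J)/10.
Substituting one into the other gives q_J = 1163/33 and q_D = 830/33.
Price P = 354 - 2·(1993/33) = 233.2121.
Juno's profit: 233.2121·(1163/33) - 57·(1163/33) - (3/2)(1163/33)² = 4347.0996.

4347.10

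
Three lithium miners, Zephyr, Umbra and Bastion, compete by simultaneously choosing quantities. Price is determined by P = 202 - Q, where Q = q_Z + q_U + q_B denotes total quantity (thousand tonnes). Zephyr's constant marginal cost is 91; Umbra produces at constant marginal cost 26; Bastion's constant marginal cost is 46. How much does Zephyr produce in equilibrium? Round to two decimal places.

0.25

Zephyr's profit: π_Z = (202 - Q)q_Z - (91q_Z). Setting ∂π_Z/∂q_Z = 0: 111 - 2q_Z - (q_U + q_B) = 0.
Umbra's first-order condition: 176 - 2q_U - (q_Z + q_B) = 0.
Bastion's first-order condition: 156 - 2q_B - (q_Z + q_U) = 0.
Summing all 3 equations gives 443 − 4Q = 0, hence Q = 443/4.
Back-substituting: q_Z = (111 − 443/4) = 1/4, q_U = (176 − 443/4) = 261/4, q_B = (156 − 443/4) = 181/4.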